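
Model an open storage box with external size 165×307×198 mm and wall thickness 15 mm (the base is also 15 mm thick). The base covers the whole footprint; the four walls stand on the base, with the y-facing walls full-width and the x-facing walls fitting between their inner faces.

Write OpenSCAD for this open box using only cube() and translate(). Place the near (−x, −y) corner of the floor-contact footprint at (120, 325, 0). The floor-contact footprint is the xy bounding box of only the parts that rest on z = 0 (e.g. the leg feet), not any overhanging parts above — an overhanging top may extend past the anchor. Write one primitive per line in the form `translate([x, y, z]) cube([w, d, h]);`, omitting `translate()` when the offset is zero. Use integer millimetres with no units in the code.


translate([120, 325, 0]) cube([165, 307, 15]);
translate([120, 325, 15]) cube([165, 15, 183]);
translate([120, 617, 15]) cube([165, 15, 183]);
translate([120, 340, 15]) cube([15, 277, 183]);
translate([270, 340, 15]) cube([15, 277, 183]);


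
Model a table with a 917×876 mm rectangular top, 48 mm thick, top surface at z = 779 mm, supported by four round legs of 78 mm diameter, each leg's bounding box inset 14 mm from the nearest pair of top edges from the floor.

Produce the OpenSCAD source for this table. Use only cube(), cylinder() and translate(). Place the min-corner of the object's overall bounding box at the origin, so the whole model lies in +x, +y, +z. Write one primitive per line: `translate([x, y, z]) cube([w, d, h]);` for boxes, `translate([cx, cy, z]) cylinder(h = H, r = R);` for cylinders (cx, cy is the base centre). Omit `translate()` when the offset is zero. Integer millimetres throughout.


// leg_h = 779 - 48 = 731
translate([0, 0, 731]) cube([917, 876, 48]);
translate([53, 53, 0]) cylinder(h = 731, r = 39);
translate([864, 53, 0]) cylinder(h = 731, r = 39);
translate([53, 823, 0]) cylinder(h = 731, r = 39);
translate([864, 823, 0]) cylinder(h = 731, r = 39);


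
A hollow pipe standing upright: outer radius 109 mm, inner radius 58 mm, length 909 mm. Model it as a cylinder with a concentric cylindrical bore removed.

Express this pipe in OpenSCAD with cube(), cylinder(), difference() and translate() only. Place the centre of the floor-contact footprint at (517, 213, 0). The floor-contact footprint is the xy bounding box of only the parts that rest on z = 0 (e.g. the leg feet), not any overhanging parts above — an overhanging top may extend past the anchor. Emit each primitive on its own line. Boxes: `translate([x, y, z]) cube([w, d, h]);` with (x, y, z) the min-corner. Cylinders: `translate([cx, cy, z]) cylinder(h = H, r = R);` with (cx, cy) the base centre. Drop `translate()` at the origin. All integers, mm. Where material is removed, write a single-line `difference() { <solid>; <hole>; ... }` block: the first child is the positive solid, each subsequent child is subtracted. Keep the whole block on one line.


difference() { translate([517, 213, 0]) cylinder(h = 909, r = 109); translate([517, 213, 0]) cylinder(h = 909, r = 58); }


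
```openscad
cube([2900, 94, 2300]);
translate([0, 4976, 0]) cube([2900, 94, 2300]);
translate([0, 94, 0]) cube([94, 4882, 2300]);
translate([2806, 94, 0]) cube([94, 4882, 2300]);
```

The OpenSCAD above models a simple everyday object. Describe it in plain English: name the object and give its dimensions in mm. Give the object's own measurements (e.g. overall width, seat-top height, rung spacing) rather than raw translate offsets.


The wall frame of a small rectangular building: four walls, each 2300 mm tall and 94 mm thick, enclosing a footprint 2900 mm (x) by 5070 mm (y) outside-to-outside, with no floor or roof. The front and back walls (the −y and +y sides) span the full width; the two side walls fit between them.


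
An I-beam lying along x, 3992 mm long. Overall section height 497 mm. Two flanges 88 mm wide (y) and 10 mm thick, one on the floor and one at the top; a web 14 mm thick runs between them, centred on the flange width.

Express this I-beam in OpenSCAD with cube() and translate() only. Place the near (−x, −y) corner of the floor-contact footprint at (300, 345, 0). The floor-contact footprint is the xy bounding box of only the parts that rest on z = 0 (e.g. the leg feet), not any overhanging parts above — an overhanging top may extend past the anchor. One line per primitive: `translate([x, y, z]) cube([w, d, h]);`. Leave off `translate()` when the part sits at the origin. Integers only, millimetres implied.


translate([300, 345, 0]) cube([3992, 88, 10]);
translate([300, 382, 10]) cube([3992, 14, 477]);
translate([300, 345, 487]) cube([3992, 88, 10]);


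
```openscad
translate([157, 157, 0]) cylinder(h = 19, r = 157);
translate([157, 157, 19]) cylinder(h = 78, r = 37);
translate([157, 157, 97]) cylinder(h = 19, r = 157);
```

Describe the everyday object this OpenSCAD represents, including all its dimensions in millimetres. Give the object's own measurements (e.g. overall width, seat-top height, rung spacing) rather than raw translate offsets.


A spool: two coaxial disc flanges of radius 157 mm and thickness 19 mm, joined by a core cylinder of radius 37 mm and height 78 mm. The lower flange rests on z = 0 and the three cylinders share a vertical axis.


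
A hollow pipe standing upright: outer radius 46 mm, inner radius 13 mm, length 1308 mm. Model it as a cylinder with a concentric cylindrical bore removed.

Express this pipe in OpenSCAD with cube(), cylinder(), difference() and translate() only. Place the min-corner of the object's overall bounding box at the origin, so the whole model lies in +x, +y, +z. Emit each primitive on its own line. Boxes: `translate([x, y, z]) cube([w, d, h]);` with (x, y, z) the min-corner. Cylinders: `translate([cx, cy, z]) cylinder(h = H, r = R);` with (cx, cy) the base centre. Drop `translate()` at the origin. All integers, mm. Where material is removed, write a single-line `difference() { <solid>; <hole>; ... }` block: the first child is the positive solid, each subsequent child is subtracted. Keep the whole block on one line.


difference() { translate([46, 46, 0]) cylinder(h = 1308, r = 46); translate([46, 46, 0]) cylinder(h = 1308, r = 13); }


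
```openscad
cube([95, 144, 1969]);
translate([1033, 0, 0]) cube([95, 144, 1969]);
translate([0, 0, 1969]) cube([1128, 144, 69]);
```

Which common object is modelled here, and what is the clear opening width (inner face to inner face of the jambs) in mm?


A door frame. The clear opening width is 938 mm.

Two 1969 mm tall posts with a header on top — a door frame. The left jamb is 95 mm wide at x = 0; the right jamb starts at x = 1033. The clear opening is 1033 − 95 = 938 mm.


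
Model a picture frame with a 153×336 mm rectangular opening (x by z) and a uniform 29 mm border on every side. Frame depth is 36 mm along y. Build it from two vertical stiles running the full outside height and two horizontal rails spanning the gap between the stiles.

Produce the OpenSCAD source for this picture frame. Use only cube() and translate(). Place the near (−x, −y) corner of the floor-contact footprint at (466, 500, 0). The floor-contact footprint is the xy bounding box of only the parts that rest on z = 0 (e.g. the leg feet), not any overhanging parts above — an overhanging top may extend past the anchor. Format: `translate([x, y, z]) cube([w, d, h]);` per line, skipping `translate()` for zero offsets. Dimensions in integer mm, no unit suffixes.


translate([466, 500, 0]) cube([29, 36, 394]);
translate([648, 500, 0]) cube([29, 36, 394]);
translate([495, 500, 0]) cube([153, 36, 29]);
translate([495, 500, 365]) cube([153, 36, 29]);


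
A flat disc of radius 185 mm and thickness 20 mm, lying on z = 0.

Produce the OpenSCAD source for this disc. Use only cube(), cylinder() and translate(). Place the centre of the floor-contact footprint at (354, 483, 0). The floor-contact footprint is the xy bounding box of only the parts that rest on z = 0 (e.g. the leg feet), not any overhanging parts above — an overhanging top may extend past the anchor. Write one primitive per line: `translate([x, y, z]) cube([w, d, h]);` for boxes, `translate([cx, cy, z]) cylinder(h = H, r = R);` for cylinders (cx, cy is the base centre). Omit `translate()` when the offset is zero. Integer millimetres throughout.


translate([354, 483, 0]) cylinder(h = 20, r = 185);


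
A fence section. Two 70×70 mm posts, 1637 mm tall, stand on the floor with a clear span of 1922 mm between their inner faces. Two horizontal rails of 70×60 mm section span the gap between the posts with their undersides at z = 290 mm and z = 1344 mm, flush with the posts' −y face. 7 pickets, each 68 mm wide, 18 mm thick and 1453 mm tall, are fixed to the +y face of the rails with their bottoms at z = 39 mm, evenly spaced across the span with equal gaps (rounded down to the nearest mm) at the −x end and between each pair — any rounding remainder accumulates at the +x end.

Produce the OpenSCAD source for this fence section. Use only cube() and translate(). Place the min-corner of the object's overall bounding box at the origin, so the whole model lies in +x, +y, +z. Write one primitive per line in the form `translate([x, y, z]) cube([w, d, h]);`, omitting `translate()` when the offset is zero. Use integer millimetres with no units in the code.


cube([70, 70, 1637]);
translate([1992, 0, 0]) cube([70, 70, 1637]);
translate([70, 0, 290]) cube([1922, 70, 60]);
translate([70, 0, 1344]) cube([1922, 70, 60]);
translate([250, 70, 39]) cube([68, 18, 1453]);
translate([498, 70, 39]) cube([68, 18, 1453]);
translate([746, 70, 39]) cube([68, 18, 1453]);
translate([994, 70, 39]) cube([68, 18, 1453]);
translate([1242, 70, 39]) cube([68, 18, 1453]);
translate([1490, 70, 39]) cube([68, 18, 1453]);
translate([1738, 70, 39]) cube([68, 18, 1453]);


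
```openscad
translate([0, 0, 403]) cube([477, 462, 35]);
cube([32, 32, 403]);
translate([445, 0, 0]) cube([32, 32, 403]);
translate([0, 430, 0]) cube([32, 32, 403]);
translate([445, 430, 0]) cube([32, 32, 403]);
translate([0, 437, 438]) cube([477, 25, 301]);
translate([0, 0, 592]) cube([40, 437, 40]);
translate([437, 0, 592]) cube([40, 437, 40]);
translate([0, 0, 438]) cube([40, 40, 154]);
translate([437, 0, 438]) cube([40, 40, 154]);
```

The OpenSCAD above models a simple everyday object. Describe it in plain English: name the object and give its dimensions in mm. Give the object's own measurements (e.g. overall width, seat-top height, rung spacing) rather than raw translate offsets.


A chair. The seat is a 477×462×35 mm slab with its top at z = 438 mm, on four 32×32 mm corner legs (flush with the seat edges, standing on z = 0). A flat backrest 25 mm thick, 301 mm tall, spans the full seat width and rises from the seat top along its +y edge, rear face flush with the rear of the seat. Two armrests of 40×40 mm section run along each side from the seat's front edge to the front of the backrest, top faces 194 mm above the seat top and outer faces flush with the seat's x-edges; a 40×40 mm post under the front of each armrest stands on the seat at the front corner.


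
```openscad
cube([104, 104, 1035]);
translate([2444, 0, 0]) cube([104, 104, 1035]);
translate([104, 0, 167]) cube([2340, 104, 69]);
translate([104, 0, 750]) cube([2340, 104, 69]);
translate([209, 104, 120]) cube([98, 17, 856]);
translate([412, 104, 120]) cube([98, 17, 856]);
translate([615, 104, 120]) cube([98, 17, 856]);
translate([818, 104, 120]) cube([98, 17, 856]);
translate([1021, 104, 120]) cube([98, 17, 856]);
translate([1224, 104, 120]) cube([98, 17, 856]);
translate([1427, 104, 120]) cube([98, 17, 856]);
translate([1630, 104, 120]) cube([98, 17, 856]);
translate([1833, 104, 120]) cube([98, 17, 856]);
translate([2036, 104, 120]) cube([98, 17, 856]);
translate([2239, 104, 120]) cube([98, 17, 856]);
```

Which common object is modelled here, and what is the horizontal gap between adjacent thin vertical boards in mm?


A fence section. The picket gap is 105 mm.

Two posts, two rails, 11 pickets — a fence section. Span 2340 mm holds 11 pickets of 98 mm with 12 equal gaps: ⌊(2340 − 11·98) / 12⌋ = 105 mm.


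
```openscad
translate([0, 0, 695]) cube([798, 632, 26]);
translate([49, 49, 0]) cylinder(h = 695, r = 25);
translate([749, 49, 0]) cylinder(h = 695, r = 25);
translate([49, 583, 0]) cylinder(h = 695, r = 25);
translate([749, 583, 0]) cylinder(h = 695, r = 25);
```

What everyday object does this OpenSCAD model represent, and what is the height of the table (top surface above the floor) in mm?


A table. The table height is 721 mm.

A 798×632×26 slab sits at z = 695 on four Ø50 mm round legs — a table. The top surface is at 695 + 26 = 721 mm.


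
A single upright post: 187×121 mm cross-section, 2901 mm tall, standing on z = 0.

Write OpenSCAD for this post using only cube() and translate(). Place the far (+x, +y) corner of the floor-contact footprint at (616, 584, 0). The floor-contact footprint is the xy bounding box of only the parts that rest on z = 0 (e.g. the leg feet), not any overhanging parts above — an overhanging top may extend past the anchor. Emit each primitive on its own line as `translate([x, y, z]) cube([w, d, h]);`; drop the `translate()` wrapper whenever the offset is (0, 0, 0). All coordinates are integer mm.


translate([429, 463, 0]) cube([187, 121, 2901]);


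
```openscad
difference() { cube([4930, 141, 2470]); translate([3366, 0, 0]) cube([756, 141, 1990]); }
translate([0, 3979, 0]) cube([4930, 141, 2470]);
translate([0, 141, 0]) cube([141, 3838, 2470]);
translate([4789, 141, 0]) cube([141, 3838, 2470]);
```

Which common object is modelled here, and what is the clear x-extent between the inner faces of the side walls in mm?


A single room. The interior width is 4648 mm.

Four walls enclosing a rectangle with a door in the front wall — a room. Outside width 4930 minus two 141 mm walls gives 4648 mm.


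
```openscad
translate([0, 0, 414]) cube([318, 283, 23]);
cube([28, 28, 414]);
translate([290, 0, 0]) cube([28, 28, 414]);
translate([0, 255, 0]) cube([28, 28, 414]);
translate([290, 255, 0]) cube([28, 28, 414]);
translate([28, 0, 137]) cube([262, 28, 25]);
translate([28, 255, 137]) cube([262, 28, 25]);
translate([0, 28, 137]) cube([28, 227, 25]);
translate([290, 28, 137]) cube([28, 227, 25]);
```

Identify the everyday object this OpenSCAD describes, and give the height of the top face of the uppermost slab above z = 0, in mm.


A stool. The seat height is 437 mm.

A 318×283×23 slab at z = 414 on four corner posts — a stool. The seat top is 414 + 23 = 437 mm.


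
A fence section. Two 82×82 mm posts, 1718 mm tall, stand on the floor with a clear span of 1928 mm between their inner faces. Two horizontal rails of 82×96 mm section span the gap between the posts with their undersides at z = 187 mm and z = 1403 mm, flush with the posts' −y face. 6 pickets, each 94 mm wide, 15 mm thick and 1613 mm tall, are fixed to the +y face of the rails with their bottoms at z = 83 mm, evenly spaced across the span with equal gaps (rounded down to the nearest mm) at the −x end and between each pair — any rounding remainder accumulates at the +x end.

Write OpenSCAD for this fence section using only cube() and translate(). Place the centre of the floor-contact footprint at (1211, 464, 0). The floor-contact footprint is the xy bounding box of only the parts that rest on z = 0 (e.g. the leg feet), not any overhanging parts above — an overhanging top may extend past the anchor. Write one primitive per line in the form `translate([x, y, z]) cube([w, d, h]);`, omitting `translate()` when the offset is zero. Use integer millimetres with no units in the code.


translate([165, 423, 0]) cube([82, 82, 1718]);
translate([2175, 423, 0]) cube([82, 82, 1718]);
translate([247, 423, 187]) cube([1928, 82, 96]);
translate([247, 423, 1403]) cube([1928, 82, 96]);
translate([441, 505, 83]) cube([94, 15, 1613]);
translate([729, 505, 83]) cube([94, 15, 1613]);
translate([1017, 505, 83]) cube([94, 15, 1613]);
translate([1305, 505, 83]) cube([94, 15, 1613]);
translate([1593, 505, 83]) cube([94, 15, 1613]);
translate([1881, 505, 83]) cube([94, 15, 1613]);


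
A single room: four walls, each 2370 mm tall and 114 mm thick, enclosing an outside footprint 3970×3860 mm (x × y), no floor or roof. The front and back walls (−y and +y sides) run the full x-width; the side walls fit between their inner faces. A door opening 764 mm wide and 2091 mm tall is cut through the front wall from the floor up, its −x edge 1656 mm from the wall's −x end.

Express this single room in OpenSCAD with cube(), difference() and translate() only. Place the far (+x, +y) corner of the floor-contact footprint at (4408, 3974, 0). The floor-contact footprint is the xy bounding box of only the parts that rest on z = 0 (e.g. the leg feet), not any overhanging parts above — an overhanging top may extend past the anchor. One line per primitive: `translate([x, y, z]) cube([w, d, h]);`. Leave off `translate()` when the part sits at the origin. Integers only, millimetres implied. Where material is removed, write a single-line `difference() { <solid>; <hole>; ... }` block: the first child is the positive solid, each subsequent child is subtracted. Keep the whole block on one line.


difference() { translate([438, 114, 0]) cube([3970, 114, 2370]); translate([2094, 114, 0]) cube([764, 114, 2091]); }
translate([438, 3860, 0]) cube([3970, 114, 2370]);
translate([438, 228, 0]) cube([114, 3632, 2370]);
translate([4294, 228, 0]) cube([114, 3632, 2370]);


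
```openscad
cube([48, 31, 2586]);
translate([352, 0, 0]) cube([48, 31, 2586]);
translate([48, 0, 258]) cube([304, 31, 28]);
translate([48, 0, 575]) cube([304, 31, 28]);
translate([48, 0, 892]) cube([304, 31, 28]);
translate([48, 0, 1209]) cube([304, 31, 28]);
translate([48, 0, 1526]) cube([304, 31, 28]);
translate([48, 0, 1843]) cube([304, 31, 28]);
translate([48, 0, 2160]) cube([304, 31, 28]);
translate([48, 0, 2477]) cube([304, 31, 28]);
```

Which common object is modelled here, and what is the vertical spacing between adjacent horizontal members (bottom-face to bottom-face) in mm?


A ladder. The rung spacing is 317 mm.

Two tall 48×31 posts with 8 short bars between them — a ladder. Adjacent rungs sit at z = 258 and z = 575, so the spacing is 575 − 258 = 317 mm.


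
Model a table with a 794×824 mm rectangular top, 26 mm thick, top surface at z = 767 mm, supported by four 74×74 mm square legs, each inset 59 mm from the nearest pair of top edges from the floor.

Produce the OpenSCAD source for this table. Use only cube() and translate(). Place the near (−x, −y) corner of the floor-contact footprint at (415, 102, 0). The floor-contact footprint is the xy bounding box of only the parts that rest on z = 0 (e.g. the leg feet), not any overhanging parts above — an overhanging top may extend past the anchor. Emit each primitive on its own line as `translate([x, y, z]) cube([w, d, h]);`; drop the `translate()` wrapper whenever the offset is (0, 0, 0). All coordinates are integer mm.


// leg_h = 767 - 26 = 741
translate([356, 43, 741]) cube([794, 824, 26]);
translate([415, 102, 0]) cube([74, 74, 741]);
translate([1017, 102, 0]) cube([74, 74, 741]);
translate([415, 734, 0]) cube([74, 74, 741]);
translate([1017, 734, 0]) cube([74, 74, 741]);


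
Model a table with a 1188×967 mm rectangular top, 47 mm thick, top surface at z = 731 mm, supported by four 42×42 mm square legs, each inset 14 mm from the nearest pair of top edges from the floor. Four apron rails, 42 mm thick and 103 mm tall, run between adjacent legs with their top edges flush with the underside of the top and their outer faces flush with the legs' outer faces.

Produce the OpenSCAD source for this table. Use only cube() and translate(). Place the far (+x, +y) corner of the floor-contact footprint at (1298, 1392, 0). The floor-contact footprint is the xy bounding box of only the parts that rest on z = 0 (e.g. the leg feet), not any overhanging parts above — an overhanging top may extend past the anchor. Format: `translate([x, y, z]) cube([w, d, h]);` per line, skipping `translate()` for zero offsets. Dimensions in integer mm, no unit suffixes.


translate([124, 439, 684]) cube([1188, 967, 47]);
translate([138, 453, 0]) cube([42, 42, 684]);
translate([1256, 453, 0]) cube([42, 42, 684]);
translate([138, 1350, 0]) cube([42, 42, 684]);
translate([1256, 1350, 0]) cube([42, 42, 684]);
translate([180, 453, 581]) cube([1076, 42, 103]);
translate([180, 1350, 581]) cube([1076, 42, 103]);
translate([138, 495, 581]) cube([42, 855, 103]);
translate([1256, 495, 581]) cube([42, 855, 103]);


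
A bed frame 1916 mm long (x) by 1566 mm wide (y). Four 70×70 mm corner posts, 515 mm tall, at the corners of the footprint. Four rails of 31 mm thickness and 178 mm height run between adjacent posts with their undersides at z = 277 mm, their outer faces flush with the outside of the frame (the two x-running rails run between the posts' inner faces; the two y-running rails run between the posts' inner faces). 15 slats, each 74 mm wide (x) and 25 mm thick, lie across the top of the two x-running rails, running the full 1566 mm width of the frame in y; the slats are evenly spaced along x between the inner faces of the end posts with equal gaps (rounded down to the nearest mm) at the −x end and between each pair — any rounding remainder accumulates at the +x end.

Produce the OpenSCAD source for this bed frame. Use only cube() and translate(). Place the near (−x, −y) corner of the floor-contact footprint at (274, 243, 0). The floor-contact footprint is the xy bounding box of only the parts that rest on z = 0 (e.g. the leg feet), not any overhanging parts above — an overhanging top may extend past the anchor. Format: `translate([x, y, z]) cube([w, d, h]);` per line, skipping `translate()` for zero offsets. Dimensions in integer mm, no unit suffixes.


translate([274, 243, 0]) cube([70, 70, 515]);
translate([274, 1739, 0]) cube([70, 70, 515]);
translate([2120, 243, 0]) cube([70, 70, 515]);
translate([2120, 1739, 0]) cube([70, 70, 515]);
translate([344, 243, 277]) cube([1776, 31, 178]);
translate([344, 1778, 277]) cube([1776, 31, 178]);
translate([274, 313, 277]) cube([31, 1426, 178]);
translate([2159, 313, 277]) cube([31, 1426, 178]);
translate([385, 243, 455]) cube([74, 1566, 25]);
translate([500, 243, 455]) cube([74, 1566, 25]);
translate([615, 243, 455]) cube([74, 1566, 25]);
translate([730, 243, 455]) cube([74, 1566, 25]);
translate([845, 243, 455]) cube([74, 1566, 25]);
translate([960, 243, 455]) cube([74, 1566, 25]);
translate([1075, 243, 455]) cube([74, 1566, 25]);
translate([1190, 243, 455]) cube([74, 1566, 25]);
translate([1305, 243, 455]) cube([74, 1566, 25]);
translate([1420, 243, 455]) cube([74, 1566, 25]);
translate([1535, 243, 455]) cube([74, 1566, 25]);
translate([1650, 243, 455]) cube([74, 1566, 25]);
translate([1765, 243, 455]) cube([74, 1566, 25]);
translate([1880, 243, 455]) cube([74, 1566, 25]);
translate([1995, 243, 455]) cube([74, 1566, 25]);


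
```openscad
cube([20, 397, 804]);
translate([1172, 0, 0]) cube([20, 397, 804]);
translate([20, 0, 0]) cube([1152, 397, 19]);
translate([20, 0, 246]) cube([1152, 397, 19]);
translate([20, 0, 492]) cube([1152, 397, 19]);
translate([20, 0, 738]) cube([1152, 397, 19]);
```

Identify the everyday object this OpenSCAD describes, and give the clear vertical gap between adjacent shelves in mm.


A bookshelf. The clear shelf gap is 227 mm.

Two tall side panels with 4 horizontal boards between them — a bookshelf. The first two shelf undersides are at z = 0 and z = 246; with shelf thickness 19, the clear gap is 246 − 0 − 19 = 227 mm.


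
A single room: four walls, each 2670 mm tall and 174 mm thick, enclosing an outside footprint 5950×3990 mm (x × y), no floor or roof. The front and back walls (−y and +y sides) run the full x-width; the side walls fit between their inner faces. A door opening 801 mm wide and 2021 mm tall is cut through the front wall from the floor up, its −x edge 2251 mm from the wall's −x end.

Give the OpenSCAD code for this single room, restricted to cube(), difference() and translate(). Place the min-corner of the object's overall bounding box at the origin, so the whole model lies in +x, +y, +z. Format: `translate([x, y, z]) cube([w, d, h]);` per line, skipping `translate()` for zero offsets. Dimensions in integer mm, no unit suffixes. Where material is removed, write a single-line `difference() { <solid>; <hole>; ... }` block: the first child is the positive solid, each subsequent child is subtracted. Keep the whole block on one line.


difference() { cube([5950, 174, 2670]); translate([2251, 0, 0]) cube([801, 174, 2021]); }
translate([0, 3816, 0]) cube([5950, 174, 2670]);
translate([0, 174, 0]) cube([174, 3642, 2670]);
translate([5776, 174, 0]) cube([174, 3642, 2670]);


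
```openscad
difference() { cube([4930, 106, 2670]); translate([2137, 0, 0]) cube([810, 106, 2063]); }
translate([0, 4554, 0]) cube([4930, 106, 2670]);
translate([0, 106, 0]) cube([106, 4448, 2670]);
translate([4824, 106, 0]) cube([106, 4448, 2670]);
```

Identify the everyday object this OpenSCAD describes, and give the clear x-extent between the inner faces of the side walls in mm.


A single room. The interior width is 4718 mm.

Four walls enclosing a rectangle with a door in the front wall — a room. Outside width 4930 minus two 106 mm walls gives 4718 mm.


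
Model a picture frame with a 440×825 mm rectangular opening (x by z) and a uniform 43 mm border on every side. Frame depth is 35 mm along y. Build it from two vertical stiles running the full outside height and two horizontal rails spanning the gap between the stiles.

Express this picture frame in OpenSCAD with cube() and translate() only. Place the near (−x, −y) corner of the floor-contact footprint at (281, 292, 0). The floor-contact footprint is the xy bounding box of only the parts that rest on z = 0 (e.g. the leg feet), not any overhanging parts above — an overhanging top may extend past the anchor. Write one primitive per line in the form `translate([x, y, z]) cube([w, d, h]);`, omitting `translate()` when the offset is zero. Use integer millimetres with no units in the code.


translate([281, 292, 0]) cube([43, 35, 911]);
translate([764, 292, 0]) cube([43, 35, 911]);
translate([324, 292, 0]) cube([440, 35, 43]);
translate([324, 292, 868]) cube([440, 35, 43]);


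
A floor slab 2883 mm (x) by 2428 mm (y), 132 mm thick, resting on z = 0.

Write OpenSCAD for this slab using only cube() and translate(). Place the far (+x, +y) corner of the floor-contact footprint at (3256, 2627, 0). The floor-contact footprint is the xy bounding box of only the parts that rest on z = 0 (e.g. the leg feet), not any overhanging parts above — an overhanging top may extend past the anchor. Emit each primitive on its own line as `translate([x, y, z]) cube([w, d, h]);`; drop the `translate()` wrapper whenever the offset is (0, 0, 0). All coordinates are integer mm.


translate([373, 199, 0]) cube([2883, 2428, 132]);


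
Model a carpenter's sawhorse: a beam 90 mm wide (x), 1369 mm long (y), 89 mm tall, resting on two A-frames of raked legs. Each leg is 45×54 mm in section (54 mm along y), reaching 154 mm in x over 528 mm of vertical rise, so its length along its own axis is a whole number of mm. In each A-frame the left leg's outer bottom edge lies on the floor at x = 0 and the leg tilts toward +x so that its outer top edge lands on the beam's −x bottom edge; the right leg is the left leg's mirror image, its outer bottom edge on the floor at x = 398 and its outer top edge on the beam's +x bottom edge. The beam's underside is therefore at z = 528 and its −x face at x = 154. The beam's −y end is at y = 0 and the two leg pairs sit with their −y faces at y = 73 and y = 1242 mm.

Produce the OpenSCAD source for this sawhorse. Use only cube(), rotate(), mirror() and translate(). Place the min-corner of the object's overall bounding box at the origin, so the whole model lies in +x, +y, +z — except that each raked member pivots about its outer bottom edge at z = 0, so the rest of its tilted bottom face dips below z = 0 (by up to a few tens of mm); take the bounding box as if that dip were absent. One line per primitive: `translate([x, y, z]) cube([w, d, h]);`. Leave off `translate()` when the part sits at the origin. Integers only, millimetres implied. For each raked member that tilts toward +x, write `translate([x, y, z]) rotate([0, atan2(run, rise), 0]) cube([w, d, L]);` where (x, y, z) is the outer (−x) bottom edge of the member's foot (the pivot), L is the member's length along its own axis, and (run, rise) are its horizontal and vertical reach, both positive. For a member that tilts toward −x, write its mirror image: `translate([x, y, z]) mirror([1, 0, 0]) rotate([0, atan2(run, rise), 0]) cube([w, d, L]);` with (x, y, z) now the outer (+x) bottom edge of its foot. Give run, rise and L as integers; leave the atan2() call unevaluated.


// leg length = √(154² + 528²) = 550
// right-leg outer foot x = 2·154 + 90 = 398
// beam min-corner = (154, 0, 528)
translate([154, 0, 528]) cube([90, 1369, 89]);
translate([0, 73, 0]) rotate([0, atan2(154, 528), 0]) cube([45, 54, 550]);
translate([398, 73, 0]) mirror([1, 0, 0]) rotate([0, atan2(154, 528), 0]) cube([45, 54, 550]);
translate([0, 1242, 0]) rotate([0, atan2(154, 528), 0]) cube([45, 54, 550]);
translate([398, 1242, 0]) mirror([1, 0, 0]) rotate([0, atan2(154, 528), 0]) cube([45, 54, 550]);


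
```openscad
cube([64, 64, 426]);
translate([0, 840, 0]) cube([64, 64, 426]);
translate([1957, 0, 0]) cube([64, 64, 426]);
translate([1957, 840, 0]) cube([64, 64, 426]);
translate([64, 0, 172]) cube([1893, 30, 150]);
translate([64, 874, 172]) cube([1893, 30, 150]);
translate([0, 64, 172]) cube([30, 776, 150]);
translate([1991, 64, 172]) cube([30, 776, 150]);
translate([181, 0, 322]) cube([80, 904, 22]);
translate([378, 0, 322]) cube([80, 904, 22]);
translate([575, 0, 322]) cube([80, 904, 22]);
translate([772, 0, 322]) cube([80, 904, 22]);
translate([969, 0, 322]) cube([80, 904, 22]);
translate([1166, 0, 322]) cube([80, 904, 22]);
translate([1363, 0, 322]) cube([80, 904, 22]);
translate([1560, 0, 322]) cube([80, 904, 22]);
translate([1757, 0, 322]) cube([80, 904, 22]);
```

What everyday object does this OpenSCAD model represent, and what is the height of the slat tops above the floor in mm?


A bed frame. The slat-top height is 344 mm.

Four posts, four rails, and a row of slats — a bed frame. Slats sit on the rails at z = 172 + 150 = 322; with slat thickness 22, the top is 344 mm.


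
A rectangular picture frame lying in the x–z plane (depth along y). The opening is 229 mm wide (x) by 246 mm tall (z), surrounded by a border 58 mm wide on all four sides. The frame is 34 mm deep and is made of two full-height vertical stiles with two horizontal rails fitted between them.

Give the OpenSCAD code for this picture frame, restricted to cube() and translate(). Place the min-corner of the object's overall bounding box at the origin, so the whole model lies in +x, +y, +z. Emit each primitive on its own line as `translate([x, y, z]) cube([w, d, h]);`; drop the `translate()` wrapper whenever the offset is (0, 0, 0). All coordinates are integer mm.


cube([58, 34, 362]);
translate([287, 0, 0]) cube([58, 34, 362]);
translate([58, 0, 0]) cube([229, 34, 58]);
translate([58, 0, 304]) cube([229, 34, 58]);


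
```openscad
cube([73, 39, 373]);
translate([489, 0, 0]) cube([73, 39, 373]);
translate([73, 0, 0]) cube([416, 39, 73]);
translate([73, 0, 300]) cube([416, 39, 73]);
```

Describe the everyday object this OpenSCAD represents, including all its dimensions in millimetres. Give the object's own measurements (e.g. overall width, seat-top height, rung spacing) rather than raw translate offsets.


A rectangular picture frame lying in the x–z plane (depth along y). The opening is 416 mm wide (x) by 227 mm tall (z), surrounded by a border 73 mm wide on all four sides. The frame is 39 mm deep and is made of two full-height vertical stiles with two horizontal rails fitted between them.


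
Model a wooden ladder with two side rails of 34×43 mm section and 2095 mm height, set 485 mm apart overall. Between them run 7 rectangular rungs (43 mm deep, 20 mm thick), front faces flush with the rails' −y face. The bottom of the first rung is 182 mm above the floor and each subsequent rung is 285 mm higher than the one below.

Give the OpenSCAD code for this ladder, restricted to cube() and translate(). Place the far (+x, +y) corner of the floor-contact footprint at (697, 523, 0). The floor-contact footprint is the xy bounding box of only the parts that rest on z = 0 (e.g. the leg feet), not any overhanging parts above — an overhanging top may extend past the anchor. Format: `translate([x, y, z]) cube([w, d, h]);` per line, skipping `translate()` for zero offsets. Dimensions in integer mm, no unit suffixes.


// rung span = 485 - 2*34 = 417
// rung[k] z = 182 + k*285
translate([212, 480, 0]) cube([34, 43, 2095]);
translate([663, 480, 0]) cube([34, 43, 2095]);
translate([246, 480, 182]) cube([417, 43, 20]);
translate([246, 480, 467]) cube([417, 43, 20]);
translate([246, 480, 752]) cube([417, 43, 20]);
translate([246, 480, 1037]) cube([417, 43, 20]);
translate([246, 480, 1322]) cube([417, 43, 20]);
translate([246, 480, 1607]) cube([417, 43, 20]);
translate([246, 480, 1892]) cube([417, 43, 20]);


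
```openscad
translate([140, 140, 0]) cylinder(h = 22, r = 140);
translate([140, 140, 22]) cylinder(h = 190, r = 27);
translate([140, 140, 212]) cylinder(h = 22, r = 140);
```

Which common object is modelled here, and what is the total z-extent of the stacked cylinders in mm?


A spool. The overall height is 234 mm.

Three coaxial cylinders, large–small–large — a spool. Two 22 mm flanges and a 190 mm core give 22 + 190 + 22 = 234 mm.


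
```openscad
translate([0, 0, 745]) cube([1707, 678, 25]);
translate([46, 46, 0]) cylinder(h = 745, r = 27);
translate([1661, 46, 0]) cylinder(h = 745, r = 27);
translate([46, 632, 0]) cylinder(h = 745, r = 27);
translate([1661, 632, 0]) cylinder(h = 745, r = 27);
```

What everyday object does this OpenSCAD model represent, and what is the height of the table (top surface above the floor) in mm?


A table. The table height is 770 mm.

A 1707×678×25 slab sits at z = 745 on four Ø54 mm round legs — a table. The top surface is at 745 + 25 = 770 mm.


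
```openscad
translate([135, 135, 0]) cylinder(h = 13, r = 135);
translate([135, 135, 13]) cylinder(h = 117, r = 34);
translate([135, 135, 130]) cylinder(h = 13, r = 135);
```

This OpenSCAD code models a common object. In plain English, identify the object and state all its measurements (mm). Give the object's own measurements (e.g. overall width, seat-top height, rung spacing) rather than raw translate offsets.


A spool: two coaxial disc flanges of radius 135 mm and thickness 13 mm, joined by a core cylinder of radius 34 mm and height 117 mm. The lower flange rests on z = 0 and the three cylinders share a vertical axis.


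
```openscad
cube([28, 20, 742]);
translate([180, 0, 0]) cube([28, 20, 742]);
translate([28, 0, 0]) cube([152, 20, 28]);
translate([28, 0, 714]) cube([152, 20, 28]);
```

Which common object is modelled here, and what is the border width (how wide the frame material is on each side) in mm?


A picture frame. The border width is 28 mm.

Four thin pieces enclosing a rectangular opening — a picture frame. The two full-height stiles are 742 mm tall; the top rail sits at z = 714 and is 28 mm tall, so the border above the opening is 742 − 714 = 28 mm, matching the stile x-width.


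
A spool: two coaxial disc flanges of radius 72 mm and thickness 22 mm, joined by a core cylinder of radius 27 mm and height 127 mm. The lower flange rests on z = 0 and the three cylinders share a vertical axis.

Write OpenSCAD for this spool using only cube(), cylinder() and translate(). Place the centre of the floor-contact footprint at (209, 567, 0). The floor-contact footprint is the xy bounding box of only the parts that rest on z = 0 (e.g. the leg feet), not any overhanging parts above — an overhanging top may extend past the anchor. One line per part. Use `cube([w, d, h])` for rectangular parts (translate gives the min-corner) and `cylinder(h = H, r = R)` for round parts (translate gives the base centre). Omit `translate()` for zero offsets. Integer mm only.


translate([209, 567, 0]) cylinder(h = 22, r = 72);
translate([209, 567, 22]) cylinder(h = 127, r = 27);
translate([209, 567, 149]) cylinder(h = 22, r = 72);


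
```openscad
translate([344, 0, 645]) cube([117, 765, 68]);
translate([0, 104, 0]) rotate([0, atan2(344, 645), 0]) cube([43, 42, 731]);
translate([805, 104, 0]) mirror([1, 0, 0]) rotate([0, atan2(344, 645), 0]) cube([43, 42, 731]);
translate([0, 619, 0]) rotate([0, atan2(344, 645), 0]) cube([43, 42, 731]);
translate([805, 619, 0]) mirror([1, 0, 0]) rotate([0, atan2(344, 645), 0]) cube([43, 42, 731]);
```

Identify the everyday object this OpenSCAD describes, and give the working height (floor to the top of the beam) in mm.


A sawhorse. The overall height is 713 mm.

A beam across two mirrored pairs of raked legs — a sawhorse. The beam's underside is at z = 645 (matching the legs' vertical rise in atan2(344, 645)) and the beam is 68 mm tall, so its top is at 645 + 68 = 713 mm. The raked legs top out at the beam's underside, so that is the highest point.


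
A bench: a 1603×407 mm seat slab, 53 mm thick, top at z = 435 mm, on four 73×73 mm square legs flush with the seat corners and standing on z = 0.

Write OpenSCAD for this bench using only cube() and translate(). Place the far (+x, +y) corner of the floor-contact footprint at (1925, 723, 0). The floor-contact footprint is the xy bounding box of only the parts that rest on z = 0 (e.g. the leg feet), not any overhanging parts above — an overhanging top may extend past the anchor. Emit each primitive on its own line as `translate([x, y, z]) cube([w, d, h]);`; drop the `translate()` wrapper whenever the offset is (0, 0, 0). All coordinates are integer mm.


// leg_h = 435 − 53 = 382
translate([322, 316, 382]) cube([1603, 407, 53]);
translate([322, 316, 0]) cube([73, 73, 382]);
translate([322, 650, 0]) cube([73, 73, 382]);
translate([1852, 316, 0]) cube([73, 73, 382]);
translate([1852, 650, 0]) cube([73, 73, 382]);


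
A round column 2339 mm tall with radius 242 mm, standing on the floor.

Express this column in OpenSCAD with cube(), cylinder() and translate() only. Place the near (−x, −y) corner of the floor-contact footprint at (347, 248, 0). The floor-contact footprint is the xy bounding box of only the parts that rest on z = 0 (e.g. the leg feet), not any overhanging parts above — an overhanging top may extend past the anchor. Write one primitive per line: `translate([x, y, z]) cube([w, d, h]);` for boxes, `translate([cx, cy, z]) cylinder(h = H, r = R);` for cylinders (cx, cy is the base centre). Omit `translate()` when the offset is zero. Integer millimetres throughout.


translate([589, 490, 0]) cylinder(h = 2339, r = 242);


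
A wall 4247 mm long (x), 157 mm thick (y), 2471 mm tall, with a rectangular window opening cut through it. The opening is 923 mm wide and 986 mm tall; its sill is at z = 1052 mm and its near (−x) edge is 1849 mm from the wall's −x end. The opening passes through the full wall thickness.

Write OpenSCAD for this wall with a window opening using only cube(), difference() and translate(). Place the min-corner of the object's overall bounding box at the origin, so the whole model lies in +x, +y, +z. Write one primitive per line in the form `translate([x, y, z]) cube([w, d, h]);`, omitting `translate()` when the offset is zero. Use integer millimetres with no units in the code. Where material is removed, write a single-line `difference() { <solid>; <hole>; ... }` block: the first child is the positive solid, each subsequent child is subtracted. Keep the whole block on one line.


difference() { cube([4247, 157, 2471]); translate([1849, 0, 1052]) cube([923, 157, 986]); }


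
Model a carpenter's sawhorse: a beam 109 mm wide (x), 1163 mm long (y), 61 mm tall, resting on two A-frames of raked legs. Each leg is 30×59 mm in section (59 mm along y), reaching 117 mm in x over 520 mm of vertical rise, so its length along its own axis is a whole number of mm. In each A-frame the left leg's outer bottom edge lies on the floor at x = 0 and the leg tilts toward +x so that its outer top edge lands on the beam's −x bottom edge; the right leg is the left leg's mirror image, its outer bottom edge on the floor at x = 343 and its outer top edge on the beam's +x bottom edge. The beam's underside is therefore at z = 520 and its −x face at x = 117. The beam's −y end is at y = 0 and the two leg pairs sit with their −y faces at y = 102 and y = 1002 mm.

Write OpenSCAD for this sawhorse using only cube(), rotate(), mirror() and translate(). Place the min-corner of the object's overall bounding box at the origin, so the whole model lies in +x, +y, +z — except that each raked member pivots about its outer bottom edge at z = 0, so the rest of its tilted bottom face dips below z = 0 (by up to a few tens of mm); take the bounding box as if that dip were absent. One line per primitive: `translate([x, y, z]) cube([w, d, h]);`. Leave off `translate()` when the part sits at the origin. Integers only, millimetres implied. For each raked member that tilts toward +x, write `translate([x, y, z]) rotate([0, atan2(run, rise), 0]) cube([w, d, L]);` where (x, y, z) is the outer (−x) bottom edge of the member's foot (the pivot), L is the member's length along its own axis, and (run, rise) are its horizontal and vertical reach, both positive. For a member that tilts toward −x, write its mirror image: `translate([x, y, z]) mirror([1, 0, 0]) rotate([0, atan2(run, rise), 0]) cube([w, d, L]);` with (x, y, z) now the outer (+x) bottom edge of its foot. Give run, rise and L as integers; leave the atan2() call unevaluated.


translate([117, 0, 520]) cube([109, 1163, 61]);
translate([0, 102, 0]) rotate([0, atan2(117, 520), 0]) cube([30, 59, 533]);
translate([343, 102, 0]) mirror([1, 0, 0]) rotate([0, atan2(117, 520), 0]) cube([30, 59, 533]);
translate([0, 1002, 0]) rotate([0, atan2(117, 520), 0]) cube([30, 59, 533]);
translate([343, 1002, 0]) mirror([1, 0, 0]) rotate([0, atan2(117, 520), 0]) cube([30, 59, 533]);
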